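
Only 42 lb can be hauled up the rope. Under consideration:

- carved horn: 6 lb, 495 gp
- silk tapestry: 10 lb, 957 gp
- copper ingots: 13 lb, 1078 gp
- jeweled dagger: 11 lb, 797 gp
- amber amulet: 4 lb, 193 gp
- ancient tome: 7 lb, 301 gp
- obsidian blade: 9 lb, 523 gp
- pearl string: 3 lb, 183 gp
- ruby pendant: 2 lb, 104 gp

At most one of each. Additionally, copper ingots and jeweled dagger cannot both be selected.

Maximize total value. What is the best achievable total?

Best packing: carved horn + silk tapestry + copper ingots + amber amulet + obsidian blade — 42 lb, 3246 total.
Next best is carved horn + silk tapestry + copper ingots + obsidian blade + pearl string at 3236 (41 lb) — short by 10.

3246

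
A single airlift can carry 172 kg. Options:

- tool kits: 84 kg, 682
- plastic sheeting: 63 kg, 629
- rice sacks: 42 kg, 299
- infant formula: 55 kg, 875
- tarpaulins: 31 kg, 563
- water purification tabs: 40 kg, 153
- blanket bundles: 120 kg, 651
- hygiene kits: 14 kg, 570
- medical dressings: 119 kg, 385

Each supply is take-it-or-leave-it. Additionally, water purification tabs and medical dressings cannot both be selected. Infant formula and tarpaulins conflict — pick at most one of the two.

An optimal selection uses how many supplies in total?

4

Optimal total is 2227.
plastic sheeting + infant formula + water purification tabs + hygiene kits hits 2227 at 172 kg.
Every optimal selection uses 4 supplies.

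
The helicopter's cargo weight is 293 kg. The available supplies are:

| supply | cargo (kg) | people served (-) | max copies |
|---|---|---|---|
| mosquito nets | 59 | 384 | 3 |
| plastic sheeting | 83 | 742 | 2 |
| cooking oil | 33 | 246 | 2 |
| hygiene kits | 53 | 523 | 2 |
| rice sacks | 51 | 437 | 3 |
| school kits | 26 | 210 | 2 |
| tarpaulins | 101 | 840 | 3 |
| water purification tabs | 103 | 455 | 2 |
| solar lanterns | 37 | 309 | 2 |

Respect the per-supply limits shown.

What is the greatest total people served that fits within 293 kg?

Taking the top-ratio supplies first gives 2×plastic sheeting + 2×hygiene kits for 2530 (272 kg).
Replace plastic sheeting with 2×rice sacks: the trade gains 132 net, giving 2662 at 291 kg.
No other feasible combination exceeds 2662.

2662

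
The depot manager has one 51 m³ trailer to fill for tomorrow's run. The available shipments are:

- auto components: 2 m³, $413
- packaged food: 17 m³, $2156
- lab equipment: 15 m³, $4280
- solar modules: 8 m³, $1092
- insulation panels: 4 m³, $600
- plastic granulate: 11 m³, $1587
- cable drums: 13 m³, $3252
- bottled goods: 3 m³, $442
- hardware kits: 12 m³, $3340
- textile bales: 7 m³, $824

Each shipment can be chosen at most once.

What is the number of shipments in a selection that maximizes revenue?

4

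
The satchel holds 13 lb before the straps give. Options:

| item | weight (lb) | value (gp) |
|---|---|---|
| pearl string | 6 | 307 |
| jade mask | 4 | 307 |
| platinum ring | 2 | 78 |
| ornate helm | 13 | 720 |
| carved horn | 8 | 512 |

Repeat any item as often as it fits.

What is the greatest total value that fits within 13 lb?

By value per lb: jade mask 76.75, carved horn 64.00, ornate helm 55.38, pearl string 51.17 lead.
Best packing: 3×jade mask — 12 lb, 921 total.
No other feasible combination exceeds 921.

921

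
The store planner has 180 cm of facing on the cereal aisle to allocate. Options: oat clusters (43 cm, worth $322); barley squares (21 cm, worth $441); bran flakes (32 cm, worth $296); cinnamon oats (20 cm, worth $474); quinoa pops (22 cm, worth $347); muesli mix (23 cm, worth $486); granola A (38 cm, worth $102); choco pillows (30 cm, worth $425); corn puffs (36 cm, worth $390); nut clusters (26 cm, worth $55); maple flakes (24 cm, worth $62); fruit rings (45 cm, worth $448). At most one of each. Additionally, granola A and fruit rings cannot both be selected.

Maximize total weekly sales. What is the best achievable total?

2664

Greedy by ratio would take barley squares + cinnamon oats + quinoa pops + muesli mix + choco pillows + corn puffs + maple flakes: 176 cm used, total 2625.
The 46 cm tied up in quinoa pops and maple flakes is better spent on fruit rings — total rises to 2664 (175 cm).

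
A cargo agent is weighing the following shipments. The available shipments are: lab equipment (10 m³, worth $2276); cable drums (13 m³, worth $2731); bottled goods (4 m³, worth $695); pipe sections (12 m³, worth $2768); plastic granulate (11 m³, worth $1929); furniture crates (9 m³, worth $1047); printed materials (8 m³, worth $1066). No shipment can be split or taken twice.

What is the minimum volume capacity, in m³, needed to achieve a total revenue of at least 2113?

10

Minimise m³ subject to total revenue ≥ 2113.
Taking lab equipment gives 2276 (≥ 2113) for 10 m³.
Below 10 m³ the best achievable stays under 2113.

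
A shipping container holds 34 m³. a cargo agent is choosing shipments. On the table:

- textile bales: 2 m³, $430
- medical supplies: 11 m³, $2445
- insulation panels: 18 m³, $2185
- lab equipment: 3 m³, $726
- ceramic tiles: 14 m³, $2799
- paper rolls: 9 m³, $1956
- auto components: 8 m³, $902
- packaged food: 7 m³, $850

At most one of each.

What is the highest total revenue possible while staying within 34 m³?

7200

Filling by ratio: textile bales + medical supplies + lab equipment + paper rolls + packaged food for 6407, with 2 m³ left unused.
Replace textile bales and lab equipment and packaged food with ceramic tiles: the trade gains 793 net, giving 7200 at 34 m³.
The closest alternative, textile bales + medical supplies + ceramic tiles + packaged food, reaches only 6524.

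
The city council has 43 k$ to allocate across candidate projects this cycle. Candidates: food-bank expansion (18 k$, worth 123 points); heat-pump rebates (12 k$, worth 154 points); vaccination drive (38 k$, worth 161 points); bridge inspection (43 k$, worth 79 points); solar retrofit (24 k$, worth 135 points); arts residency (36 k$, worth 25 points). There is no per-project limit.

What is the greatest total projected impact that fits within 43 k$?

Density check — heat-pump rebates 12.83, food-bank expansion 6.83, solar retrofit 5.62 are the best per k$.
The ratio ordering already packs tightly: 3×heat-pump rebates, 36 k$, 462.

462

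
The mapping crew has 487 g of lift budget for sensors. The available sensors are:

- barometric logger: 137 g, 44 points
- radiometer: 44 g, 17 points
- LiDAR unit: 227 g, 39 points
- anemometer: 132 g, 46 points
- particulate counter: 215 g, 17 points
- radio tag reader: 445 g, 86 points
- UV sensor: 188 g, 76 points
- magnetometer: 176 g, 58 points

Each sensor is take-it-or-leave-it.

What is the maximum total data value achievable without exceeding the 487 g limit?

Ranking by ratio (data value/g): UV sensor 0.40, radiometer 0.39, anemometer 0.35.
A density-first pass picks radiometer + anemometer + UV sensor — 139 at 364 g.
The 44 g tied up in radiometer is better spent on barometric logger — total rises to 166 (457 g).
Nothing else within 487 g beats 166.

166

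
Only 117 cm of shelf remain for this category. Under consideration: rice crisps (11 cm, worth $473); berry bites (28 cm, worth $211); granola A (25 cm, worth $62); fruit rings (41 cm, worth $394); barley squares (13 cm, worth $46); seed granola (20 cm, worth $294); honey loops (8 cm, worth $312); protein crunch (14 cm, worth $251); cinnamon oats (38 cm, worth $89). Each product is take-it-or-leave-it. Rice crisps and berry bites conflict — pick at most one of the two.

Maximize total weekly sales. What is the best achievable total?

1770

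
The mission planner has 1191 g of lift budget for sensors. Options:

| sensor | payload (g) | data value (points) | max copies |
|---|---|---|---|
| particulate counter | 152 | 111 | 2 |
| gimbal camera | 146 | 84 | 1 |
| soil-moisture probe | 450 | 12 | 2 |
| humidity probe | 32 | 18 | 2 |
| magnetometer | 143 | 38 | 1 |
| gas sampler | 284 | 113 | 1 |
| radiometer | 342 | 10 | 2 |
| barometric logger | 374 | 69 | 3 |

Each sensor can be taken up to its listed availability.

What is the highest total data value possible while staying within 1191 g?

524

Ranking by ratio (data value/g): particulate counter 0.73, gimbal camera 0.58, humidity probe 0.56, gas sampler 0.40.
Taking the top-ratio sensors first gives 2×particulate counter + gimbal camera + 2×humidity probe + magnetometer + gas sampler for 493 (941 g).
The 143 g tied up in magnetometer is better spent on barometric logger — total rises to 524 (1172 g).
That's the maximum — no swap from here does better than 524.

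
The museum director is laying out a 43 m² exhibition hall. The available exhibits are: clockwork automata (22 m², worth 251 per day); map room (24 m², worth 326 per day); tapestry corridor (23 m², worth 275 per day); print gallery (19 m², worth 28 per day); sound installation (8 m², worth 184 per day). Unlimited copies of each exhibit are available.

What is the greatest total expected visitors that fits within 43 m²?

920

5×sound installation uses 40 of the 43 m² and totals 920.
The spare 3 m² is too small for any remaining exhibit, and no exchange beats 920.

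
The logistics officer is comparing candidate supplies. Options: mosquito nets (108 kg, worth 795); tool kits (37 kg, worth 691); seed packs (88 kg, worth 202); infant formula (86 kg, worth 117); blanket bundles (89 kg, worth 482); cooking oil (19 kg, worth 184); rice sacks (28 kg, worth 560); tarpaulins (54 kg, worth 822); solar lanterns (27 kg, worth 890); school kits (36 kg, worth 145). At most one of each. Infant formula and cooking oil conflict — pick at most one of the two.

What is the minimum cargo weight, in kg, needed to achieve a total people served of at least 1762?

83

Minimise kg subject to total people served ≥ 1762.
tool kits + cooking oil + solar lanterns reaches 1765 using 83 kg.
Any bundle with less than 83 kg falls short of 1762.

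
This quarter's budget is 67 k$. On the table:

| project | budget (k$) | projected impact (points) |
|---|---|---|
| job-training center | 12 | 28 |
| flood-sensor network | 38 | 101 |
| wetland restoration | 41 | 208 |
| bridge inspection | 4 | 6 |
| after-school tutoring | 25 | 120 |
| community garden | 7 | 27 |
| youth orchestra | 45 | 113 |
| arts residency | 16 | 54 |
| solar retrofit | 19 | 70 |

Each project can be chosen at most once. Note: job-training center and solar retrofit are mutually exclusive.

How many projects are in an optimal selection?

Optimal total is 328.
One optimal bundle: wetland restoration + after-school tutoring (66 k$).
All optima have 2 projects.

2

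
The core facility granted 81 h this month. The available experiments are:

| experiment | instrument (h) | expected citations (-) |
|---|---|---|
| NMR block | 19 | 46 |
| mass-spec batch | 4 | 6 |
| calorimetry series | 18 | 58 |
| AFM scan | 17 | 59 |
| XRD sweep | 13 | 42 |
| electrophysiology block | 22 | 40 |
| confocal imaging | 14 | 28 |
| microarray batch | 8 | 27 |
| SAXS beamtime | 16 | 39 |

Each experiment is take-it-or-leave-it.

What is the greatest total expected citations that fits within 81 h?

By expected citations per h: AFM scan 3.47, microarray batch 3.38, XRD sweep 3.23, calorimetry series 3.22 lead.
Greedy by ratio would take mass-spec batch + calorimetry series + AFM scan + XRD sweep + microarray batch + SAXS beamtime: 76 h used, total 231.
Dropping SAXS beamtime frees 16 h; slotting in NMR block (19 h) lifts the total to 238 at 79 h.

238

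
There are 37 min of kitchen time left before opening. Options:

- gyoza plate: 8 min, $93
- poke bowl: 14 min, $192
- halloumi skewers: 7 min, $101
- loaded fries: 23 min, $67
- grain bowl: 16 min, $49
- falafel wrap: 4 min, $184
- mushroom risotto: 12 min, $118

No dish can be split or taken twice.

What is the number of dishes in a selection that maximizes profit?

4

The maximum profit within 37 min is 595.
poke bowl + halloumi skewers + falafel wrap + mushroom risotto hits 595 at 37 min.
All optima have 4 dishes.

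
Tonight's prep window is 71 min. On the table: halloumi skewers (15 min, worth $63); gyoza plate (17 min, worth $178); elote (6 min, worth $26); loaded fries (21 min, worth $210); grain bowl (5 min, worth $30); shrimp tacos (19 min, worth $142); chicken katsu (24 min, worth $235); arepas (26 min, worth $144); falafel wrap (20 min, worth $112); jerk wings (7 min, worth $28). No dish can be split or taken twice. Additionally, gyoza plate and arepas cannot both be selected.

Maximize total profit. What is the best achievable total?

By profit per min: gyoza plate 10.47, loaded fries 10.00, chicken katsu 9.79 lead.
The ratio ordering already packs tightly: gyoza plate + loaded fries + grain bowl + chicken katsu, 67 min, 653.
An exhaustive check of the 1024 subsets confirms 653.

653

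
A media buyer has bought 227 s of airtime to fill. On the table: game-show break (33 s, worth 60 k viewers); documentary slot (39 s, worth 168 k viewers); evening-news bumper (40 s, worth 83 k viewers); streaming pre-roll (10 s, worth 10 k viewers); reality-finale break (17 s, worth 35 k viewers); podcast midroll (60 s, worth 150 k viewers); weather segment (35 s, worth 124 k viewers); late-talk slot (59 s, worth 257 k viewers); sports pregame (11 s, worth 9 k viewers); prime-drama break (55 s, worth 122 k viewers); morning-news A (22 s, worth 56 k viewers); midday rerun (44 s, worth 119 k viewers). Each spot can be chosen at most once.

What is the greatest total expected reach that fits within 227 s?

769

Density check — late-talk slot 4.36, documentary slot 4.31, weather segment 3.54 are the best per s.
Best packing: documentary slot + streaming pre-roll + reality-finale break + weather segment + late-talk slot + morning-news A + midday rerun — 226 s, 769 total.
Every other selection either busts 227 s or fails to beat 769.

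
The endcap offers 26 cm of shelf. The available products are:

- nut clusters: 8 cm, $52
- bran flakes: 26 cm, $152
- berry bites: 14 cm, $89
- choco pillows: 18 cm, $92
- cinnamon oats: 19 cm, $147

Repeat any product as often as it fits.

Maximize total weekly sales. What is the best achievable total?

Ranking by ratio (weekly sales/cm): cinnamon oats 7.74, nut clusters 6.50, berry bites 6.36.
A density-first pass picks cinnamon oats — 147 at 19 cm.
The 19 cm tied up in cinnamon oats is better spent on 3×nut clusters — total rises to 156 (24 cm).
That's the maximum — no swap from here does better than 156.

156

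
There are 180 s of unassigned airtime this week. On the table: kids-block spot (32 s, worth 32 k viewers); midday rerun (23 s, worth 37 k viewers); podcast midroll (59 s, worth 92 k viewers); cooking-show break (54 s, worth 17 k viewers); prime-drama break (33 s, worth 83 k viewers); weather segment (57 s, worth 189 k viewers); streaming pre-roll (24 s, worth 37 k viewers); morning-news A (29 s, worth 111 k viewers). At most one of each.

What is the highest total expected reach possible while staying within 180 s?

By expected reach per s: morning-news A 3.83, weather segment 3.32, prime-drama break 2.52, midday rerun 1.61 lead.
Taking the top-ratio spots first gives midday rerun + prime-drama break + weather segment + streaming pre-roll + morning-news A for 457 (166 s).
Dropping midday rerun and streaming pre-roll frees 47 s; slotting in podcast midroll (59 s) lifts the total to 475 at 178 s.
Next best is midday rerun + prime-drama break + weather segment + streaming pre-roll + morning-news A at 457 (166 s) — short by 18.

475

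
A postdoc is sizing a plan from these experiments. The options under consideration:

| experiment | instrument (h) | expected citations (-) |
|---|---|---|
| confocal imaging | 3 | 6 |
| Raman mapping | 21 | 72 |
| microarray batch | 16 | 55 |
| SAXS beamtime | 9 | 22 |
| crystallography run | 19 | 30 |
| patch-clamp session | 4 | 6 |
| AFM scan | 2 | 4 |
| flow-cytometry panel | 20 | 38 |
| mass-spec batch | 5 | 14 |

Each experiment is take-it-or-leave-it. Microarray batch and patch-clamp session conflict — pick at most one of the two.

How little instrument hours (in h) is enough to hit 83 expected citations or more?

Minimise h subject to total expected citations ≥ 83.
Taking Raman mapping + mass-spec batch gives 86 (≥ 83) for 26 h.
Below 26 h the best achievable stays under 83.

26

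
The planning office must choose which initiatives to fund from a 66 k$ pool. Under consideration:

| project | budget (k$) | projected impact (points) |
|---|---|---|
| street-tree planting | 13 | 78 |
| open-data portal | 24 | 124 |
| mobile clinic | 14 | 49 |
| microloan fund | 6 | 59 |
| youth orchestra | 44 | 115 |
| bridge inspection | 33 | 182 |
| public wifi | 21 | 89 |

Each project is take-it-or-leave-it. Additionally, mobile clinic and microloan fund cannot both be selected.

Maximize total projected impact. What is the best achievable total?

365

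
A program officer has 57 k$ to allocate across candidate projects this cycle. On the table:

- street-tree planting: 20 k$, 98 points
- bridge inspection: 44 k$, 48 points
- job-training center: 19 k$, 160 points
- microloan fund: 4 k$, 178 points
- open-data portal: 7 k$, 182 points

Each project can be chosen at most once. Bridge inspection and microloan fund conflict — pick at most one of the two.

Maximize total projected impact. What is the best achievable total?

Street-tree planting + job-training center + microloan fund + open-data portal uses 50 of the 57 k$ and totals 618.
The closest alternative, job-training center + microloan fund + open-data portal, reaches only 520.

618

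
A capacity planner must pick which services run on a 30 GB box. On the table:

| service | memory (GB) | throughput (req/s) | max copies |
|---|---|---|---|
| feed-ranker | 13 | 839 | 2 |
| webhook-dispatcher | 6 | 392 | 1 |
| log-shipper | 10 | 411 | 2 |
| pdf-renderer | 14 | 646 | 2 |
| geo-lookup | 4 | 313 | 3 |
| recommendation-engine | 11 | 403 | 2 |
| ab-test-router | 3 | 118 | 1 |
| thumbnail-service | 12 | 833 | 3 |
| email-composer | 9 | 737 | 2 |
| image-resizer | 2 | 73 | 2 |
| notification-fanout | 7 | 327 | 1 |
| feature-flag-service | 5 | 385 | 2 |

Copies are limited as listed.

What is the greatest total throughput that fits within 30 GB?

2413

Taking 3×geo-lookup + 2×email-composer: 30 GB used, 2413 in throughput.
Nothing else within 30 GB beats 2413.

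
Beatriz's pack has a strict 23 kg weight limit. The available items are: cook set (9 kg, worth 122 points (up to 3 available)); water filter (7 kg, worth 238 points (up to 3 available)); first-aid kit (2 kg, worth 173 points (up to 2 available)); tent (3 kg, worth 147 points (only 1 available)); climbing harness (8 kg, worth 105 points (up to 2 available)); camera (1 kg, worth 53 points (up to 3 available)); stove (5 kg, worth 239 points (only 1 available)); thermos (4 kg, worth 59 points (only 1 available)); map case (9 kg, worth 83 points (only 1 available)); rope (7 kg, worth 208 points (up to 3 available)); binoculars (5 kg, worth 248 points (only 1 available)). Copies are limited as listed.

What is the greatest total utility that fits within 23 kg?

1177

Density check — first-aid kit 86.50, camera 53.00, binoculars 49.60 are the best per kg.
Greedy by ratio would take 2×first-aid kit + tent + 3×camera + stove + binoculars: 20 kg used, total 1139.
The 4 kg tied up in tent and camera is better spent on water filter — total rises to 1177 (23 kg).
No other feasible combination exceeds 1177.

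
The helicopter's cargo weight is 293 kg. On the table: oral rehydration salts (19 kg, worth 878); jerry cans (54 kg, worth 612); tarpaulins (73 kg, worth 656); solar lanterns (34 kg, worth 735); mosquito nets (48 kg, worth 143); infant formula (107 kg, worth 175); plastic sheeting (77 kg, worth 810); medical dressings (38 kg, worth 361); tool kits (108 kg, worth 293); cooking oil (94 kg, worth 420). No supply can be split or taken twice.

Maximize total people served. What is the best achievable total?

3691

Taking the top-ratio supplies first gives oral rehydration salts + jerry cans + solar lanterns + mosquito nets + plastic sheeting + medical dressings for 3539 (270 kg).
The 86 kg tied up in mosquito nets and medical dressings is better spent on tarpaulins — total rises to 3691 (257 kg).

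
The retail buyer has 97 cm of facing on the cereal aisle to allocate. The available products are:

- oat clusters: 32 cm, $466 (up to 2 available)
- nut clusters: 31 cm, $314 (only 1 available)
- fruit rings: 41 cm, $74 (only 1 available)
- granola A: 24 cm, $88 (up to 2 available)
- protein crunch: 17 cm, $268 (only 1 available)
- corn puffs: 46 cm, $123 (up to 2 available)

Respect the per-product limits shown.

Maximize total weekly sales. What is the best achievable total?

Greedy by ratio would take 2×oat clusters + protein crunch: 81 cm used, total 1200.
Replace protein crunch with nut clusters: the trade gains 46 net, giving 1246 at 95 cm.
Nothing else within 97 cm beats 1246.

1246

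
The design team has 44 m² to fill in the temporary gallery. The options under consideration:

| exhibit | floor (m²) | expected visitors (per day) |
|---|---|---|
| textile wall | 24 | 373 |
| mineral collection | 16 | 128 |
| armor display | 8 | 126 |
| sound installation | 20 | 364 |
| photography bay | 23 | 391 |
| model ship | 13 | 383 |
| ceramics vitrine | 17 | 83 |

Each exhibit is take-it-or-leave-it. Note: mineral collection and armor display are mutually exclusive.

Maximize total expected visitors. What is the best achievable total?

900

Greedy by ratio would take armor display + sound installation + model ship: 41 m² used, total 873.
Dropping sound installation frees 20 m²; slotting in photography bay (23 m²) lifts the total to 900 at 44 m².
Every other selection either busts 44 m² or breaks a pairing rule or fails to beat 900.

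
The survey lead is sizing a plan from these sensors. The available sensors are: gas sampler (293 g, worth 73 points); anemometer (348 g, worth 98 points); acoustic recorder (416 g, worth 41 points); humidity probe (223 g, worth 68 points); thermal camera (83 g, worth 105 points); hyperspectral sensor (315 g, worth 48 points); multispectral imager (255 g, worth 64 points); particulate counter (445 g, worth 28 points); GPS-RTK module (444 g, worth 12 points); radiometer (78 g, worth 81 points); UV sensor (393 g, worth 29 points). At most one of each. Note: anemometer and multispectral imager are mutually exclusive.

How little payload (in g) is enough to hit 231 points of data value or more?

384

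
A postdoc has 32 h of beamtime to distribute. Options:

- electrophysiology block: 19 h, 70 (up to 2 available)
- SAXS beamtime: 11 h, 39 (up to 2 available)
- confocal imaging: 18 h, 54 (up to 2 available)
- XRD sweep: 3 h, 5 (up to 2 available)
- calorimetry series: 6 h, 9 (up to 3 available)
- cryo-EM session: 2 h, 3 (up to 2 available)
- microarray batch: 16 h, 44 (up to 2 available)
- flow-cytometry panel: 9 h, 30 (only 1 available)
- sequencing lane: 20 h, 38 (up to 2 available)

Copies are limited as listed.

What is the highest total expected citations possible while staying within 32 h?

Taking electrophysiology block + SAXS beamtime + cryo-EM session: 32 h used, 112 in expected citations.

112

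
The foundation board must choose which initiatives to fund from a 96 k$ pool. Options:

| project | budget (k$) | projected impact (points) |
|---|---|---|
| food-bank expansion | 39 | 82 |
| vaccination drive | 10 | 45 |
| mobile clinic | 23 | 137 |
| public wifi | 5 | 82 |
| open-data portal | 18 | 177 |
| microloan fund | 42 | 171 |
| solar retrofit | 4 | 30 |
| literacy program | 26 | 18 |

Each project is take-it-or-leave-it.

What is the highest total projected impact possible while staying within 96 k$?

597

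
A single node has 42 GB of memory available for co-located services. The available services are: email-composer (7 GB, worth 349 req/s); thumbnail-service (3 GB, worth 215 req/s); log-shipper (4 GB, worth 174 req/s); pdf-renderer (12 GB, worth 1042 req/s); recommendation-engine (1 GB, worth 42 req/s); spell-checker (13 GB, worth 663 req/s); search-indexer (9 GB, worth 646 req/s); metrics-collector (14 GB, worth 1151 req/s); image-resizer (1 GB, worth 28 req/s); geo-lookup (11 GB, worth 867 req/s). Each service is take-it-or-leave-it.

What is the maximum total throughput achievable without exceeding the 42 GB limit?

Ranking by ratio (throughput/GB): pdf-renderer 86.83, metrics-collector 82.21, geo-lookup 78.82, search-indexer 71.78.
Thumbnail-service + pdf-renderer + recommendation-engine + metrics-collector + image-resizer + geo-lookup uses 42 of the 42 GB and totals 3345.

3345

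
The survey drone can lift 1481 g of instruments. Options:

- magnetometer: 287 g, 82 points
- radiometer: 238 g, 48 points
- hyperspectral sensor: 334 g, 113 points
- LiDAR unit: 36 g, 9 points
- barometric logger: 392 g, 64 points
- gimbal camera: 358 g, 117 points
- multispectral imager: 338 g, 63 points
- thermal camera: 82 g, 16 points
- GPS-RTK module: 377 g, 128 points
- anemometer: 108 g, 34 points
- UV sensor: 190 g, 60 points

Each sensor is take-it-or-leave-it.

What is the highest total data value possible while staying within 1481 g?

474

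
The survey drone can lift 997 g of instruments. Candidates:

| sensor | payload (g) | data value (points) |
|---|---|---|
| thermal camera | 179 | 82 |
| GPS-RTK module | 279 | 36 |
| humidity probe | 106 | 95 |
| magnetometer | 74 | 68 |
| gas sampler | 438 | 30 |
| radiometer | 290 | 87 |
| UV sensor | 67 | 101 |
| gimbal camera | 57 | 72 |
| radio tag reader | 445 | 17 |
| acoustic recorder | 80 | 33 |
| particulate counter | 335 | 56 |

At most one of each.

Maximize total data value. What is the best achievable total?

By data value per g: UV sensor 1.51, gimbal camera 1.26, magnetometer 0.92 lead.
The ratio ordering already packs tightly: thermal camera + humidity probe + magnetometer + radiometer + UV sensor + gimbal camera + acoustic recorder, 853 g, 538.
Runner-up thermal camera + humidity probe + magnetometer + UV sensor + gimbal camera + acoustic recorder + particulate counter tops out at 507.

538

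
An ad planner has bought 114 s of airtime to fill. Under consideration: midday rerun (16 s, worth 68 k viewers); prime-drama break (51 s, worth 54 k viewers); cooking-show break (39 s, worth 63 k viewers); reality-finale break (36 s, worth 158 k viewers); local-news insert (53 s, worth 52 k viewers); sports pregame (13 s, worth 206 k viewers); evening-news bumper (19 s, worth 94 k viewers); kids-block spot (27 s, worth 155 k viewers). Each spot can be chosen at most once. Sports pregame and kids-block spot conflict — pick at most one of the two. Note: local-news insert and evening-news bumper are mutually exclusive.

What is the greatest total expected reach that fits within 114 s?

526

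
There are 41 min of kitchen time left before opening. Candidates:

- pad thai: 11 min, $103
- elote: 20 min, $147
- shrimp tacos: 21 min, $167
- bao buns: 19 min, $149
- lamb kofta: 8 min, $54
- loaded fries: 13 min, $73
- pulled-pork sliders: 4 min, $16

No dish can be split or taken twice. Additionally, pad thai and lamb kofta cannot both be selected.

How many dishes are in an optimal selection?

Optimal total is 316.
shrimp tacos + bao buns hits 316 at 40 min.
All optima have 2 dishes.

2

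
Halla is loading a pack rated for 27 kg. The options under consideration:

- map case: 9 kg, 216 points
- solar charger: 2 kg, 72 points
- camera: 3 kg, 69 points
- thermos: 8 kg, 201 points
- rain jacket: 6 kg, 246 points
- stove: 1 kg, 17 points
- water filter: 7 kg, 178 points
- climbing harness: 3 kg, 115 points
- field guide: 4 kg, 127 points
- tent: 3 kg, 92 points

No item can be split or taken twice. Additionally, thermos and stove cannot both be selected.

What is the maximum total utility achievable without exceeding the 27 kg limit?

Taking the top-ratio items first gives solar charger + rain jacket + stove + water filter + climbing harness + field guide + tent for 847 (26 kg).
The 8 kg tied up in stove and water filter is better spent on map case — total rises to 868 (27 kg).

868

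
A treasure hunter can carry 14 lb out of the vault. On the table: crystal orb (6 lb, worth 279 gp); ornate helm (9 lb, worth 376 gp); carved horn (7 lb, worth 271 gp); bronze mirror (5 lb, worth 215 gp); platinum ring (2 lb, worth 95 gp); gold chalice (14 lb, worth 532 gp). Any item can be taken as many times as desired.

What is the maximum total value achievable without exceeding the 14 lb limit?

665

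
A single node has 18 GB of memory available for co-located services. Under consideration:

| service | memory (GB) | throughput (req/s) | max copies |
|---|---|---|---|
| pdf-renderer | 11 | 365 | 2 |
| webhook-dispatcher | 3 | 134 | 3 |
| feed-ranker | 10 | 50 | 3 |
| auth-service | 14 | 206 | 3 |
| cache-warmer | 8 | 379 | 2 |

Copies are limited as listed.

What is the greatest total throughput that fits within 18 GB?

781

Taking the top-ratio services first gives 2×cache-warmer for 758 (16 GB).
Replace cache-warmer with 3×webhook-dispatcher: the trade gains 23 net, giving 781 at 17 GB.
Every other selection either busts 18 GB or exceeds an availability limit or fails to beat 781.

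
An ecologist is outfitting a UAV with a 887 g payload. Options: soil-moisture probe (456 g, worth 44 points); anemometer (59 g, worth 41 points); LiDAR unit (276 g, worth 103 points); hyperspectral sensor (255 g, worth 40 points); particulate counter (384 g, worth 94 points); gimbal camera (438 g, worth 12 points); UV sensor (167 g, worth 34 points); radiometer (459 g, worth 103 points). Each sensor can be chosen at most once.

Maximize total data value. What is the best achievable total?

Ranking by ratio (data value/g): anemometer 0.69, LiDAR unit 0.37, particulate counter 0.24, radiometer 0.22.
Best packing: anemometer + LiDAR unit + particulate counter + UV sensor — 886 g, 272 total.
Runner-up anemometer + LiDAR unit + radiometer tops out at 247.

272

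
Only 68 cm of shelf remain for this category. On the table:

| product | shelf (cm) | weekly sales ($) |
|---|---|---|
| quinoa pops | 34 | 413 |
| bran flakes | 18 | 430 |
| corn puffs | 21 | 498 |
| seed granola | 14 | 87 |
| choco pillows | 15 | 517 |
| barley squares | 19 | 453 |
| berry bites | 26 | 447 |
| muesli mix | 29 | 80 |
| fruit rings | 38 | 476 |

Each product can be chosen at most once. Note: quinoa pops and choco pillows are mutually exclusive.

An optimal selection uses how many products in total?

The maximum weekly sales within 68 cm is 1532.
One optimal bundle: bran flakes + corn puffs + seed granola + choco pillows (68 cm).
Any selection reaching 1532 contains exactly 4 products.

4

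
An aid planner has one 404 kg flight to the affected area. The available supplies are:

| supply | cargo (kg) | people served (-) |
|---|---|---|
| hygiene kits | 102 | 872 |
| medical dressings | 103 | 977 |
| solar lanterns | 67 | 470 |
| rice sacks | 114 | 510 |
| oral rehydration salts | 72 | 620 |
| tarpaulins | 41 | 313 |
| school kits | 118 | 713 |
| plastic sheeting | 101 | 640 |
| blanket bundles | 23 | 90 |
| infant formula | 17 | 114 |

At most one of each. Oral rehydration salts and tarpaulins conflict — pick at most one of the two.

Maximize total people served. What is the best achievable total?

3223

Best packing: hygiene kits + medical dressings + oral rehydration salts + plastic sheeting + infant formula — 395 kg, 3223 total.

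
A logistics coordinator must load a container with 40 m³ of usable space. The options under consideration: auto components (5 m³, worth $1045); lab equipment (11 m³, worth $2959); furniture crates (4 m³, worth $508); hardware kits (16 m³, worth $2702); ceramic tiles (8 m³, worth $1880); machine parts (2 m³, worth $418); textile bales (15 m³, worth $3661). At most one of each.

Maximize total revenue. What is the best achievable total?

Auto components + lab equipment + ceramic tiles + textile bales uses 39 of the 40 m³ and totals 9545.
Nothing else within 40 m³ beats 9545.

9545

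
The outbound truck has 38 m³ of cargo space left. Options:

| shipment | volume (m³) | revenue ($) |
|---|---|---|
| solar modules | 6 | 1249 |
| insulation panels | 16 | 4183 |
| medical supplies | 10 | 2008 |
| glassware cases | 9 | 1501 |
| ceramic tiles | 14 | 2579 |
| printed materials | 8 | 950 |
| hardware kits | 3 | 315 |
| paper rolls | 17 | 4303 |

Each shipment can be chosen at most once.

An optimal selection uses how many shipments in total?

The maximum revenue within 38 m³ is 8801.
insulation panels + hardware kits + paper rolls hits 8801 at 36 m³.
Any selection reaching 8801 contains exactly 3 shipments.

3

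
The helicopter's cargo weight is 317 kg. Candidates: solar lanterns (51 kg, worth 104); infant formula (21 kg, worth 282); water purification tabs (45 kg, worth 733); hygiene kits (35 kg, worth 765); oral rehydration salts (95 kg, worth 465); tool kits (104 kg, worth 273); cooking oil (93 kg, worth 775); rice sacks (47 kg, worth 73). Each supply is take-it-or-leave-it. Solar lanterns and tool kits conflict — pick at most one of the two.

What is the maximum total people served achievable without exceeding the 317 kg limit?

3020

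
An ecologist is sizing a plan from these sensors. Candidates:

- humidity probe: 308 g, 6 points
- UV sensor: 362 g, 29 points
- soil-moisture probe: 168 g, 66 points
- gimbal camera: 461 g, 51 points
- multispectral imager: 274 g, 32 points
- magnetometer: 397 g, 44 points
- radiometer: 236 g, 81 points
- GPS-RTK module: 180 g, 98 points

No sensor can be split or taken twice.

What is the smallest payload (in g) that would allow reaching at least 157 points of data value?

348

Need the lightest bundle worth ≥ 157.
soil-moisture probe + GPS-RTK module reaches 164 using 348 g.
Any bundle with less than 348 g falls short of 157.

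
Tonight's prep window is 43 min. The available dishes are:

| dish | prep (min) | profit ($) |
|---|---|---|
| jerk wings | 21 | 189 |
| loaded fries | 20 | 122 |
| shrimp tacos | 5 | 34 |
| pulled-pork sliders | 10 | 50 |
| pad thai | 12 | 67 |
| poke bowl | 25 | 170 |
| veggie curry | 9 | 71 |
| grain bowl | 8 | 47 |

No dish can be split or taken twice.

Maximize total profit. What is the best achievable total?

By profit per min: jerk wings 9.00, veggie curry 7.89, shrimp tacos 6.80 lead.
Taking jerk wings + shrimp tacos + veggie curry + grain bowl: 43 min used, 341 in profit.
Next best is jerk wings + pad thai + veggie curry at 327 (42 min) — short by 14.

341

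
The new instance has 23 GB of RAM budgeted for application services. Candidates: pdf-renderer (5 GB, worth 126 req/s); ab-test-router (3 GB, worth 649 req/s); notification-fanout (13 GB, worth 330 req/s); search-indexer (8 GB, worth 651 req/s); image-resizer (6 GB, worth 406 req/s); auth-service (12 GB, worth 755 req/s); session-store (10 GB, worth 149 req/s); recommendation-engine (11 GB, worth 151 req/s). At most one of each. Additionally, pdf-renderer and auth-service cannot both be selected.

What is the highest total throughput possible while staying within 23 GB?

Ranking by ratio (throughput/GB): ab-test-router 216.33, search-indexer 81.38, image-resizer 67.67.
Filling by ratio: pdf-renderer + ab-test-router + search-indexer + image-resizer for 1832, with 1 GB left unused.
The 11 GB tied up in pdf-renderer and image-resizer is better spent on auth-service — total rises to 2055 (23 GB).
Runner-up pdf-renderer + ab-test-router + search-indexer + image-resizer tops out at 1832.

2055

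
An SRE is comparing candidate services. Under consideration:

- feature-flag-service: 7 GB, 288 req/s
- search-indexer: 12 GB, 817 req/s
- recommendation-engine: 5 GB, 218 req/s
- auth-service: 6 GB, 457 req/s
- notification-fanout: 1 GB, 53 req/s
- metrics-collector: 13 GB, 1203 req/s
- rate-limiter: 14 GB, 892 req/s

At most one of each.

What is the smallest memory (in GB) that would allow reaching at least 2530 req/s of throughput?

32

Minimise GB subject to total throughput ≥ 2530.
search-indexer + auth-service + notification-fanout + metrics-collector reaches 2530 using 32 GB.
Below 32 GB the best achievable stays under 2530.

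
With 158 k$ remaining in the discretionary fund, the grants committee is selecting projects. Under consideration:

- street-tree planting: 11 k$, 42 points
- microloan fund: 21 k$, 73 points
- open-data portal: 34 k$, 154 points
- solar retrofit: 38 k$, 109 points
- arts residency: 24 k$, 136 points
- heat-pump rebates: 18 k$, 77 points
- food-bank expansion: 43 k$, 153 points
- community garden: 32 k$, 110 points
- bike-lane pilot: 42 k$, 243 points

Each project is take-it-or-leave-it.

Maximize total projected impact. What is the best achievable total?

Taking the top-ratio projects first gives street-tree planting + microloan fund + open-data portal + arts residency + heat-pump rebates + bike-lane pilot for 725 (150 k$).
The 39 k$ tied up in microloan fund and heat-pump rebates is better spent on food-bank expansion — total rises to 728 (154 k$).
The closest alternative, street-tree planting + microloan fund + open-data portal + arts residency + heat-pump rebates + bike-lane pilot, reaches only 725.

728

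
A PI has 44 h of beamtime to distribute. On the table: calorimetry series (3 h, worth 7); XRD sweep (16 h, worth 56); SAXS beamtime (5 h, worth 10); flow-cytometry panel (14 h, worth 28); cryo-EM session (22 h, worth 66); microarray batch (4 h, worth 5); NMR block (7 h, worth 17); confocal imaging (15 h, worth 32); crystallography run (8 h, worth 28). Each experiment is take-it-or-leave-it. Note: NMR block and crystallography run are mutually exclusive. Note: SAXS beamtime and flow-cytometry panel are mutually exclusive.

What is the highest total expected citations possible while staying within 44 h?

Taking XRD sweep + SAXS beamtime + cryo-EM session: 43 h used, 132 in expected citations.
The closest alternative, calorimetry series + XRD sweep + cryo-EM session, reaches only 129.

132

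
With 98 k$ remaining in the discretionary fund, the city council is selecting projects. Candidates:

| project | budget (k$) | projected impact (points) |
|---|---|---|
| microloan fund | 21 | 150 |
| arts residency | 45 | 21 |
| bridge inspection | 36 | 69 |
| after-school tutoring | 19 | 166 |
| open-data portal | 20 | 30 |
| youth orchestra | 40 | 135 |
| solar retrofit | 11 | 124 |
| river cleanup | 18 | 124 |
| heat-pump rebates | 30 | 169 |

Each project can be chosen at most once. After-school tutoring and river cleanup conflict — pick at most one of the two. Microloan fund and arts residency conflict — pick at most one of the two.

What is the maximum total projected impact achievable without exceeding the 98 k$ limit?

Taking microloan fund + after-school tutoring + solar retrofit + heat-pump rebates: 81 k$ used, 609 in projected impact.

609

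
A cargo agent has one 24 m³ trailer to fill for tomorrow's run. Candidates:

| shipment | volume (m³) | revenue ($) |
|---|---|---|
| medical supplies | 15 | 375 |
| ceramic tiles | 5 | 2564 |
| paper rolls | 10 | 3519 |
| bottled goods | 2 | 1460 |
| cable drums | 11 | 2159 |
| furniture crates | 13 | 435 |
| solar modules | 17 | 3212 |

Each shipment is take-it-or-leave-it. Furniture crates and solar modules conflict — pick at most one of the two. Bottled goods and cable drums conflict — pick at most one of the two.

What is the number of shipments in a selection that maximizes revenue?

3

Optimal total is 7543.
For example ceramic tiles + paper rolls + bottled goods achieves it, using 17 m³.
Every optimal selection uses 3 shipments.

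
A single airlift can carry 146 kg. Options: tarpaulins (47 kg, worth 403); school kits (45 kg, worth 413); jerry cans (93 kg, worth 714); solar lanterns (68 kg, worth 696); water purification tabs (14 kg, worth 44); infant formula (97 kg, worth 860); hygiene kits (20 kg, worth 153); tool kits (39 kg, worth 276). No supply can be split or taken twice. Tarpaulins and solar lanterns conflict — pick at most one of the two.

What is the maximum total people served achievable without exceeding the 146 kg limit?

1273

Taking the top-ratio supplies first gives school kits + solar lanterns + hygiene kits for 1262 (133 kg).
The 88 kg tied up in solar lanterns and hygiene kits is better spent on infant formula — total rises to 1273 (142 kg).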